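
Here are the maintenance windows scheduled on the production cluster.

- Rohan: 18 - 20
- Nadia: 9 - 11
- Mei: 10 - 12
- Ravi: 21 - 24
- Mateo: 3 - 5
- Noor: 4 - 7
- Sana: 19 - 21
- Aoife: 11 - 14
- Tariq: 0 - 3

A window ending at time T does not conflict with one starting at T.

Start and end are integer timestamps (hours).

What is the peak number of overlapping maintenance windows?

2

Sweep the timeline, counting +1 at each start and −1 at each end (ends before starts at a tie):
0 start Tariq → 1
3 end Tariq → 0
3 start Mateo → 1
4 start Noor → 2
5 end Mateo → 1
7 end Noor → 0
9 start Nadia → 1
10 start Mei → 2
11 end Nadia → 1
11 start Aoife → 2
12 end Mei → 1
14 end Aoife → 0
18 start Rohan → 1
19 start Sana → 2
20 end Rohan → 1
21 end Sana → 0
21 start Ravi → 1
24 end Ravi → 0
Peak is 2, at 4 (Mateo, Noor).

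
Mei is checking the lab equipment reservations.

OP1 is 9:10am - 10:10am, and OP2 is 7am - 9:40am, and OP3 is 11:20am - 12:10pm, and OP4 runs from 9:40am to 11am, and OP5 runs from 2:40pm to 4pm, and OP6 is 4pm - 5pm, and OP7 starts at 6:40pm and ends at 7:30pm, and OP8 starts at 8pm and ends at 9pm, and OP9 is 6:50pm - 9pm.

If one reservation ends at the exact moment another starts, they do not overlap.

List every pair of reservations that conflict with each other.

OP1 & OP2, OP1 & OP4, OP7 & OP9, OP8 & OP9

Check each pair: they overlap iff neither finishes before the other starts.
Sorted by start: OP2, OP1, OP4, OP3, OP5, OP6, OP7, OP9, OP8.
OP1 starts before OP2 ends → OP2 and OP1 overlap.
OP4 starts exactly when OP2 ends (back-to-back, no overlap); OP2 is clear from here.
OP4 starts before OP1 ends → OP1 and OP4 overlap.
OP3 starts after OP1 ends; OP1 is clear from here.
OP3 starts after OP4 ends; OP4 is clear from here.
OP5 starts after OP3 ends; OP3 is clear from here.
OP6 starts exactly when OP5 ends (back-to-back, no overlap); OP5 is clear from here.
OP7 starts after OP6 ends; OP6 is clear from here.
OP9 starts before OP7 ends → OP7 and OP9 overlap.
OP8 starts after OP7 ends.
OP8 starts before OP9 ends → OP9 and OP8 overlap.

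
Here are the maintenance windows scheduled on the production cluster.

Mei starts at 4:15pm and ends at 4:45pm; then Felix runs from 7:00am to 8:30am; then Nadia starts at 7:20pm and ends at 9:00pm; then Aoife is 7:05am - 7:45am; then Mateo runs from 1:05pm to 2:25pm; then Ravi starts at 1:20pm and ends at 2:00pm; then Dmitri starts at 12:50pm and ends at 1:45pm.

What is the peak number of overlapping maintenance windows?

Sort all start/end points and keep a running count:
7:00am start Felix → 1
7:05am start Aoife → 2
7:45am end Aoife → 1
8:30am end Felix → 0
12:50pm start Dmitri → 1
1:05pm start Mateo → 2
1:20pm start Ravi → 3
1:45pm end Dmitri → 2
2:00pm end Ravi → 1
2:25pm end Mateo → 0
4:15pm start Mei → 1
4:45pm end Mei → 0
7:20pm start Nadia → 1
9:00pm end Nadia → 0
Peak is 3, at 1:20pm (Dmitri, Mateo, Ravi).

3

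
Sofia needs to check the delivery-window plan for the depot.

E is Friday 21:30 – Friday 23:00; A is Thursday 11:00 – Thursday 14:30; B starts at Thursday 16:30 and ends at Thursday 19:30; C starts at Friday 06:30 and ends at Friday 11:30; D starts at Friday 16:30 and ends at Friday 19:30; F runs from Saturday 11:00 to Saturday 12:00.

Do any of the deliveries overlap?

No

Sorted by start: A, B, C, D, E, F.
B starts after A ends; A is clear from here.
C starts after B ends; B is clear from here.
D starts after C ends; C is clear from here.
E starts after D ends; D is clear from here.
F starts after E ends.
Every pair is clear; the schedule has no overlaps.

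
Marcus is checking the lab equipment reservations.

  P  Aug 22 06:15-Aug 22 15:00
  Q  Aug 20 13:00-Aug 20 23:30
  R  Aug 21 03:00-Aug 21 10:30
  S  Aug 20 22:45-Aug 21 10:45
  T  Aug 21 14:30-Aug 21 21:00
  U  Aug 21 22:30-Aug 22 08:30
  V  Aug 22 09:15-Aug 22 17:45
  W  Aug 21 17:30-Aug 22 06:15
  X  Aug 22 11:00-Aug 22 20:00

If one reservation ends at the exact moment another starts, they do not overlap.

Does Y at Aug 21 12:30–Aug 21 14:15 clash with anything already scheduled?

Q: ends Aug 20 23:30 at or before Y starts Aug 21 12:30 → clear.
S: ends Aug 21 10:45 at or before Y starts Aug 21 12:30 → clear.
R: ends Aug 21 10:30 at or before Y starts Aug 21 12:30 → clear.
T: starts Aug 21 14:30 at or after Y ends Aug 21 14:15 → clear.
W: starts Aug 21 17:30 at or after Y ends Aug 21 14:15 → clear.
U: starts Aug 21 22:30 at or after Y ends Aug 21 14:15 → clear.
P: starts Aug 22 06:15 at or after Y ends Aug 21 14:15 → clear.
V: starts Aug 22 09:15 at or after Y ends Aug 21 14:15 → clear.
X: starts Aug 22 11:00 at or after Y ends Aug 21 14:15 → clear.

No — it doesn't clash with anything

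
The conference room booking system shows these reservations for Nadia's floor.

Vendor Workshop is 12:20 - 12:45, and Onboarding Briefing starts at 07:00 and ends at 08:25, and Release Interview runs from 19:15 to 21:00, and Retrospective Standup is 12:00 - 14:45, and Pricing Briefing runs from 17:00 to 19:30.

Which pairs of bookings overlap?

Pricing Briefing & Release Interview, Retrospective Standup & Vendor Workshop

Sorted by start: Onboarding Briefing, Retrospective Standup, Vendor Workshop, Pricing Briefing, Release Interview.
Retrospective Standup starts after Onboarding Briefing ends — done with Onboarding Briefing.
Vendor Workshop starts before Retrospective Standup ends → Retrospective Standup and Vendor Workshop overlap.
Pricing Briefing starts after Retrospective Standup ends — done with Retrospective Standup.
Pricing Briefing starts after Vendor Workshop ends — done with Vendor Workshop.
Release Interview starts before Pricing Briefing ends → Pricing Briefing and Release Interview overlap.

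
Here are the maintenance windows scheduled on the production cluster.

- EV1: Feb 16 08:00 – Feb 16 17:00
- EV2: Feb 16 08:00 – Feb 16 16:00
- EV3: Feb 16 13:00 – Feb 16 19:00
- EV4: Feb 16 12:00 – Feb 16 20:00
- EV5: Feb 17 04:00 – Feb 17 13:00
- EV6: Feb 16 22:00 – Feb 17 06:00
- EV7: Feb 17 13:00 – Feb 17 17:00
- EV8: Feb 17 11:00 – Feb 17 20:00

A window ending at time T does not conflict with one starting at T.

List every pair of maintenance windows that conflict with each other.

EV1 & EV2, EV1 & EV3, EV1 & EV4, EV2 & EV3, EV2 & EV4, EV3 & EV4, EV5 & EV6, EV5 & EV8, EV7 & EV8

Sorted by start: EV1, EV2, EV4, EV3, EV6, EV5, EV8, EV7.
EV2 starts before EV1 ends → EV1 and EV2 overlap.
EV4 starts before EV1 ends → EV1 and EV4 overlap.
EV3 starts before EV1 ends → EV1 and EV3 overlap.
EV6 starts after EV1 ends; EV1 is clear from here.
EV4 starts before EV2 ends → EV2 and EV4 overlap.
EV3 starts before EV2 ends → EV2 and EV3 overlap.
EV6 starts after EV2 ends; EV2 is clear from here.
EV3 starts before EV4 ends → EV4 and EV3 overlap.
EV6 starts after EV4 ends; EV4 is clear from here.
EV6 starts after EV3 ends; EV3 is clear from here.
EV5 starts before EV6 ends → EV6 and EV5 overlap.
EV8 starts after EV6 ends; EV6 is clear from here.
EV8 starts before EV5 ends → EV5 and EV8 overlap.
EV7 starts exactly when EV5 ends (back-to-back, no overlap).
EV7 starts before EV8 ends → EV8 and EV7 overlap.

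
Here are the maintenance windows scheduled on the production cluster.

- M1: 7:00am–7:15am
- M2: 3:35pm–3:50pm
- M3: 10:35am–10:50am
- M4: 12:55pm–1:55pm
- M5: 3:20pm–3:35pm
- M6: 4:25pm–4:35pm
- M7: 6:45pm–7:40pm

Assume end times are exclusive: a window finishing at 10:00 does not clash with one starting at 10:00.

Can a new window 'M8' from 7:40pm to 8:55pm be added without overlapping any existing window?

Yes — the slot is free

M1: ends 7:15am at or before M8 starts 7:40pm → clear.
M3: ends 10:50am at or before M8 starts 7:40pm → clear.
M4: ends 1:55pm at or before M8 starts 7:40pm → clear.
M5: ends 3:35pm at or before M8 starts 7:40pm → clear.
M2: ends 3:50pm at or before M8 starts 7:40pm → clear.
M6: ends 4:35pm at or before M8 starts 7:40pm → clear.
M7: ends 7:40pm at or before M8 starts 7:40pm → clear.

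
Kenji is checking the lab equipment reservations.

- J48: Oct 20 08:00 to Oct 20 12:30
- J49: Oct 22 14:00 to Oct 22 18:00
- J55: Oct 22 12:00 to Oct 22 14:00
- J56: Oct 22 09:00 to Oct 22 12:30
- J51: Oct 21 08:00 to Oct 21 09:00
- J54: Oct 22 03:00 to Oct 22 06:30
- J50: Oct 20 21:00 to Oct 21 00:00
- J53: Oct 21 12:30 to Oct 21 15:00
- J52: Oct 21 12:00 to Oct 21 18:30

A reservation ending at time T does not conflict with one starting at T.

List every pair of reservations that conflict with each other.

J52 & J53, J55 & J56

Sorted by start: J48, J50, J51, J52, J53, J54, J56, J55, J49.
J50 starts after J48 ends; J48 is clear from here.
J51 starts after J50 ends; J50 is clear from here.
J52 starts after J51 ends; J51 is clear from here.
J53 starts before J52 ends → J52 and J53 overlap.
J54 starts after J52 ends; J52 is clear from here.
J54 starts after J53 ends; J53 is clear from here.
J56 starts after J54 ends; J54 is clear from here.
J55 starts before J56 ends → J56 and J55 overlap.
J49 starts after J56 ends.
J49 starts exactly when J55 ends (back-to-back, no overlap).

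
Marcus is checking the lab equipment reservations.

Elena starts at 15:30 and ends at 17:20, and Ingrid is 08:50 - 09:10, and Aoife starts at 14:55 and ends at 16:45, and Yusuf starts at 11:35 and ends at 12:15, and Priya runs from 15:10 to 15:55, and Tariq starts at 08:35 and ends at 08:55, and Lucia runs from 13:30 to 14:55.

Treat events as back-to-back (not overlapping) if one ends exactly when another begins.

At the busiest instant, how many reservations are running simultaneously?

Sweep the timeline, counting +1 at each start and −1 at each end (ends before starts at a tie):
08:35 start Tariq → 1
08:50 start Ingrid → 2
08:55 end Tariq → 1
09:10 end Ingrid → 0
11:35 start Yusuf → 1
12:15 end Yusuf → 0
13:30 start Lucia → 1
14:55 end Lucia → 0
14:55 start Aoife → 1
15:10 start Priya → 2
15:30 start Elena → 3
15:55 end Priya → 2
16:45 end Aoife → 1
17:20 end Elena → 0
Peak is 3, at 15:30 (Aoife, Elena, Priya).

3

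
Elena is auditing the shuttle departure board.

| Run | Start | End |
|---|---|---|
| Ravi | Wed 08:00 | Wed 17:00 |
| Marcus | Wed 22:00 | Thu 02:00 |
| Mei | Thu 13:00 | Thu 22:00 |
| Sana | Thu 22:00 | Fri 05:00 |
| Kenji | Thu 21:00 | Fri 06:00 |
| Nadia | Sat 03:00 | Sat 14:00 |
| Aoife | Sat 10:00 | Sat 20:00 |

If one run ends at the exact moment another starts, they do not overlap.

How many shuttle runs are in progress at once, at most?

2

Sweep the timeline, counting +1 at each start and −1 at each end (ends before starts at a tie):
Wed 08:00 start Ravi → 1
Wed 17:00 end Ravi → 0
Wed 22:00 start Marcus → 1
Thu 02:00 end Marcus → 0
Thu 13:00 start Mei → 1
Thu 21:00 start Kenji → 2
Thu 22:00 end Mei → 1
Thu 22:00 start Sana → 2
Fri 05:00 end Sana → 1
Fri 06:00 end Kenji → 0
Sat 03:00 start Nadia → 1
Sat 10:00 start Aoife → 2
Sat 14:00 end Nadia → 1
Sat 20:00 end Aoife → 0
Peak is 2, at Thu 21:00 (Kenji, Mei).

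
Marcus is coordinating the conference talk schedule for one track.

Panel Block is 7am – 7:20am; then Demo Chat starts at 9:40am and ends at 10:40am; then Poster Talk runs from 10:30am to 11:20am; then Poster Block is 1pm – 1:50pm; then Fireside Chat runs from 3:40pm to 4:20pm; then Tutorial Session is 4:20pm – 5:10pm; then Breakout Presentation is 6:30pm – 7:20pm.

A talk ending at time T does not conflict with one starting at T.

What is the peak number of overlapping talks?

Walk through starts and ends in time order (an end at T is processed before a start at T):
7am start Panel Block → 1
7:20am end Panel Block → 0
9:40am start Demo Chat → 1
10:30am start Poster Talk → 2
10:40am end Demo Chat → 1
11:20am end Poster Talk → 0
1pm start Poster Block → 1
1:50pm end Poster Block → 0
3:40pm start Fireside Chat → 1
4:20pm end Fireside Chat → 0
4:20pm start Tutorial Session → 1
5:10pm end Tutorial Session → 0
6:30pm start Breakout Presentation → 1
7:20pm end Breakout Presentation → 0
Peak is 2, at 10:30am (Demo Chat, Poster Talk).

2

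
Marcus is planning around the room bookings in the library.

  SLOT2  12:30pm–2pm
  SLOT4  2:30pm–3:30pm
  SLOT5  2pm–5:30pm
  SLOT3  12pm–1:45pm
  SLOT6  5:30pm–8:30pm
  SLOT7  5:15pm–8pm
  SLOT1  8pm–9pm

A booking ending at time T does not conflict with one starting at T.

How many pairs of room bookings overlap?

Sorted by start: SLOT3, SLOT2, SLOT5, SLOT4, SLOT7, SLOT6, SLOT1.
SLOT2 starts before SLOT3 ends → SLOT3 and SLOT2 overlap.
SLOT5 starts after SLOT3 ends, so nothing later overlaps SLOT3 either.
SLOT5 starts exactly when SLOT2 ends (back-to-back, no overlap), so nothing later overlaps SLOT2 either.
SLOT4 starts before SLOT5 ends → SLOT5 and SLOT4 overlap.
SLOT7 starts before SLOT5 ends → SLOT5 and SLOT7 overlap.
SLOT6 starts exactly when SLOT5 ends (back-to-back, no overlap), so nothing later overlaps SLOT5 either.
SLOT7 starts after SLOT4 ends, so nothing later overlaps SLOT4 either.
SLOT6 starts before SLOT7 ends → SLOT7 and SLOT6 overlap.
SLOT1 starts exactly when SLOT7 ends (back-to-back, no overlap).
SLOT1 starts before SLOT6 ends → SLOT6 and SLOT1 overlap.
Overlapping pairs: SLOT1 & SLOT6, SLOT2 & SLOT3, SLOT4 & SLOT5, SLOT5 & SLOT7, SLOT6 & SLOT7 — 5 in total.

5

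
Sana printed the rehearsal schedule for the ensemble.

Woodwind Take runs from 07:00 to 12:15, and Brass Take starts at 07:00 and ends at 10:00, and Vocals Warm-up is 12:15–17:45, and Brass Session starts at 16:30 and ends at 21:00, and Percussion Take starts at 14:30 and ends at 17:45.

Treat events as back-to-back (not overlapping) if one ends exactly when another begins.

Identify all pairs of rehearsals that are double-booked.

Brass Session & Percussion Take, Brass Session & Vocals Warm-up, Brass Take & Woodwind Take, Percussion Take & Vocals Warm-up

Check each pair: they overlap iff neither finishes before the other starts.
Sorted by start: Woodwind Take, Brass Take, Vocals Warm-up, Percussion Take, Brass Session.
Brass Take starts before Woodwind Take ends → Woodwind Take and Brass Take overlap.
Vocals Warm-up starts exactly when Woodwind Take ends (back-to-back, no overlap), so Woodwind Take has no further overlaps.
Vocals Warm-up starts after Brass Take ends, so Brass Take has no further overlaps.
Percussion Take starts before Vocals Warm-up ends → Vocals Warm-up and Percussion Take overlap.
Brass Session starts before Vocals Warm-up ends → Vocals Warm-up and Brass Session overlap.
Brass Session starts before Percussion Take ends → Percussion Take and Brass Session overlap.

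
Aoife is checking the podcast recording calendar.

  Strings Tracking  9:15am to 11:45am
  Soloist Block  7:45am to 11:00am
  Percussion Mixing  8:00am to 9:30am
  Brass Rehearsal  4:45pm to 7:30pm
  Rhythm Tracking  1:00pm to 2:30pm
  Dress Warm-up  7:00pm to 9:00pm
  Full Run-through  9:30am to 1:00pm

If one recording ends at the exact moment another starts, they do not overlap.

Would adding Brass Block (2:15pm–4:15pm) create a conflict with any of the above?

Yes — it overlaps Rhythm Tracking

Soloist Block: ends 11:00am at or before Brass Block starts 2:15pm → clear.
Percussion Mixing: ends 9:30am at or before Brass Block starts 2:15pm → clear.
Strings Tracking: ends 11:45am at or before Brass Block starts 2:15pm → clear.
Full Run-through: ends 1:00pm at or before Brass Block starts 2:15pm → clear.
Rhythm Tracking: starts 1:00pm before Brass Block ends 4:15pm, and ends 2:30pm after Brass Block starts 2:15pm → overlap.
Brass Rehearsal: starts 4:45pm at or after Brass Block ends 4:15pm → clear.
Dress Warm-up: starts 7:00pm at or after Brass Block ends 4:15pm → clear.
Brass Block overlaps Rhythm Tracking.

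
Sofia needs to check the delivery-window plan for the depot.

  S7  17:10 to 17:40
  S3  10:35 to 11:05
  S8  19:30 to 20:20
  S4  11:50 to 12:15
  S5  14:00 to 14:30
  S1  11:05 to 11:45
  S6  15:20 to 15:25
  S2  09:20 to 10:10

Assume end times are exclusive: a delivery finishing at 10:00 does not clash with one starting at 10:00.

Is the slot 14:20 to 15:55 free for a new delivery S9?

S2: ends 10:10 at or before S9 starts 14:20 → clear.
S3: ends 11:05 at or before S9 starts 14:20 → clear.
S1: ends 11:45 at or before S9 starts 14:20 → clear.
S4: ends 12:15 at or before S9 starts 14:20 → clear.
S5: starts 14:00 before S9 ends 15:55, and ends 14:30 after S9 starts 14:20 → overlap.
S6: starts 15:20 before S9 ends 15:55, and ends 15:25 after S9 starts 14:20 → overlap.
S7: starts 17:10 at or after S9 ends 15:55 → clear.
S8: starts 19:30 at or after S9 ends 15:55 → clear.
S9 overlaps S5, S6.

No — it overlaps S5, S6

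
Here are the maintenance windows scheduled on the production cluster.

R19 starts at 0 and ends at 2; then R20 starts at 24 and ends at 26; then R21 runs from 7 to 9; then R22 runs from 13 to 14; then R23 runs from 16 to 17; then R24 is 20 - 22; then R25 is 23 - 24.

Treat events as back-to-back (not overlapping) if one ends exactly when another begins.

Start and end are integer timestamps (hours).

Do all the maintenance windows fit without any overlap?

Sorted by start: R19, R21, R22, R23, R24, R25, R20.
R21 starts after R19 ends; R19 is clear from here.
R22 starts after R21 ends; R21 is clear from here.
R23 starts after R22 ends; R22 is clear from here.
R24 starts after R23 ends; R23 is clear from here.
R25 starts after R24 ends; R24 is clear from here.
R20 starts exactly when R25 ends (back-to-back, no overlap).
Every pair is clear; the schedule has no overlaps.

Yes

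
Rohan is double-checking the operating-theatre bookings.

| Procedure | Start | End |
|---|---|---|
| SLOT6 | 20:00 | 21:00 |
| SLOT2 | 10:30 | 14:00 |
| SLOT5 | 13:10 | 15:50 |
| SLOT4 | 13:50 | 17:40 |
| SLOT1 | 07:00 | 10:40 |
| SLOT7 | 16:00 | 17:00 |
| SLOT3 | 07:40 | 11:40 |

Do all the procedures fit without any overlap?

Two intervals overlap when each starts before the other ends.
Sorted by start: SLOT1, SLOT3, SLOT2, SLOT5, SLOT4, SLOT7, SLOT6.
SLOT3 starts before SLOT1 ends → SLOT1 and SLOT3 overlap.
That's a conflict, so the schedule is not conflict-free.

No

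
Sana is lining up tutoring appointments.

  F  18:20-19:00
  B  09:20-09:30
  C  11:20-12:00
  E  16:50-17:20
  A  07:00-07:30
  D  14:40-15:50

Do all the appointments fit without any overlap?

Sorted by start: A, B, C, D, E, F.
B starts after A ends, so nothing later overlaps A either.
C starts after B ends, so nothing later overlaps B either.
D starts after C ends, so nothing later overlaps C either.
E starts after D ends, so nothing later overlaps D either.
F starts after E ends.
Every pair is clear; the schedule has no overlaps.

Yes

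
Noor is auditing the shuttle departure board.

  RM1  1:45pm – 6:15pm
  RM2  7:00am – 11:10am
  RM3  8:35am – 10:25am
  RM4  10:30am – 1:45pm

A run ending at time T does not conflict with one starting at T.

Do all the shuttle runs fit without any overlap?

No

Sorted by start: RM2, RM3, RM4, RM1.
RM3 starts before RM2 ends → RM2 and RM3 overlap.
That's a conflict, so the schedule is not conflict-free.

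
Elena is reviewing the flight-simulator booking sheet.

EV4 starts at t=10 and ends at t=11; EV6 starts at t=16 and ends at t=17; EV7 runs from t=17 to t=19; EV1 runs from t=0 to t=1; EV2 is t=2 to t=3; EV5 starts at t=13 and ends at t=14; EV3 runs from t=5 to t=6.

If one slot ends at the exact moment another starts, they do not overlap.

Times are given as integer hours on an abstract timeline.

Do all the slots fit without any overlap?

Yes

Two intervals overlap when each starts before the other ends.
Sorted by start: EV1, EV2, EV3, EV4, EV5, EV6, EV7.
EV2 starts after EV1 ends, so EV1 has no further overlaps.
EV3 starts after EV2 ends, so EV2 has no further overlaps.
EV4 starts after EV3 ends, so EV3 has no further overlaps.
EV5 starts after EV4 ends, so EV4 has no further overlaps.
EV6 starts after EV5 ends, so EV5 has no further overlaps.
EV7 starts exactly when EV6 ends (back-to-back, no overlap).
Every pair is clear; the schedule has no overlaps.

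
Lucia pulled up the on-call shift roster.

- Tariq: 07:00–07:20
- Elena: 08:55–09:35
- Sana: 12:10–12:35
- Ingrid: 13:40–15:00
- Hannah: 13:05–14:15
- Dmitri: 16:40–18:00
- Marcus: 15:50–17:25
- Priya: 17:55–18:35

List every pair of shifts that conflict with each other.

Dmitri & Marcus, Dmitri & Priya, Hannah & Ingrid

Sorted by start: Tariq, Elena, Sana, Hannah, Ingrid, Marcus, Dmitri, Priya.
Elena starts after Tariq ends, so Tariq has no further overlaps.
Sana starts after Elena ends, so Elena has no further overlaps.
Hannah starts after Sana ends, so Sana has no further overlaps.
Ingrid starts before Hannah ends → Hannah and Ingrid overlap.
Marcus starts after Hannah ends, so Hannah has no further overlaps.
Marcus starts after Ingrid ends, so Ingrid has no further overlaps.
Dmitri starts before Marcus ends → Marcus and Dmitri overlap.
Priya starts after Marcus ends.
Priya starts before Dmitri ends → Dmitri and Priya overlap.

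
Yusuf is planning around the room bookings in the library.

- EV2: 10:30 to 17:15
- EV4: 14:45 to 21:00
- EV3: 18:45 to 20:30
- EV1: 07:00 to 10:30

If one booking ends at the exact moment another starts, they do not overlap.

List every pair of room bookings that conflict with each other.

EV2 & EV4, EV3 & EV4

Sorted by start: EV1, EV2, EV4, EV3.
EV2 starts exactly when EV1 ends (back-to-back, no overlap), so EV1 has no further overlaps.
EV4 starts before EV2 ends → EV2 and EV4 overlap.
EV3 starts after EV2 ends.
EV3 starts before EV4 ends → EV4 and EV3 overlap.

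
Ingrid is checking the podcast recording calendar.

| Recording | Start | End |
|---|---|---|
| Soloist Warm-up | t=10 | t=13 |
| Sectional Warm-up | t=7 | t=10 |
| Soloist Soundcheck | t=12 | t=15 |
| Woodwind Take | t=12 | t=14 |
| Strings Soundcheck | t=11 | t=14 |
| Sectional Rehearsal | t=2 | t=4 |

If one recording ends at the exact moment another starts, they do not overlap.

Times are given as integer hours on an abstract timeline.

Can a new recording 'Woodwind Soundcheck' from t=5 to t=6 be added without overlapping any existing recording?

Sectional Rehearsal: ends t=4 at or before Woodwind Soundcheck starts t=5 → clear.
Sectional Warm-up: starts t=7 at or after Woodwind Soundcheck ends t=6 → clear.
Soloist Warm-up: starts t=10 at or after Woodwind Soundcheck ends t=6 → clear.
Strings Soundcheck: starts t=11 at or after Woodwind Soundcheck ends t=6 → clear.
Woodwind Take: starts t=12 at or after Woodwind Soundcheck ends t=6 → clear.
Soloist Soundcheck: starts t=12 at or after Woodwind Soundcheck ends t=6 → clear.

Yes — the slot is free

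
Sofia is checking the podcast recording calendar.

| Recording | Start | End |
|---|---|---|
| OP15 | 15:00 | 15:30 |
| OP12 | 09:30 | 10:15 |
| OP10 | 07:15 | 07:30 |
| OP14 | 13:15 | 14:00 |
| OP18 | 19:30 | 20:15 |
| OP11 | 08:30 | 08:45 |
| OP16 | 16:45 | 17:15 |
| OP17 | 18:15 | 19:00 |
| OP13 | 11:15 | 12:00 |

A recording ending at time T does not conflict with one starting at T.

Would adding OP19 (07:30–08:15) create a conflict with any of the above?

No — it doesn't clash with anything

OP10: ends 07:30 at or before OP19 starts 07:30 → clear.
OP11: starts 08:30 at or after OP19 ends 08:15 → clear.
OP12: starts 09:30 at or after OP19 ends 08:15 → clear.
OP13: starts 11:15 at or after OP19 ends 08:15 → clear.
OP14: starts 13:15 at or after OP19 ends 08:15 → clear.
OP15: starts 15:00 at or after OP19 ends 08:15 → clear.
OP16: starts 16:45 at or after OP19 ends 08:15 → clear.
OP17: starts 18:15 at or after OP19 ends 08:15 → clear.
OP18: starts 19:30 at or after OP19 ends 08:15 → clear.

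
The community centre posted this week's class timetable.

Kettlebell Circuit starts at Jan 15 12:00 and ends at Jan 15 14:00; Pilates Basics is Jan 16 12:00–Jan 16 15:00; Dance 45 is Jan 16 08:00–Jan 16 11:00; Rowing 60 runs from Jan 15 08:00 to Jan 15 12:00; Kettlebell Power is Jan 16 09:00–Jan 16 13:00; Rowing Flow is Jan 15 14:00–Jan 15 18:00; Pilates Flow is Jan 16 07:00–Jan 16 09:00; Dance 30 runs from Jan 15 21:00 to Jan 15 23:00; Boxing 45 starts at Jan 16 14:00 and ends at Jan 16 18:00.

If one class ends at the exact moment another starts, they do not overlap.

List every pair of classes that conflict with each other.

Sorted by start: Rowing 60, Kettlebell Circuit, Rowing Flow, Dance 30, Pilates Flow, Dance 45, Kettlebell Power, Pilates Basics, Boxing 45.
Kettlebell Circuit starts exactly when Rowing 60 ends (back-to-back, no overlap), so nothing later overlaps Rowing 60 either.
Rowing Flow starts exactly when Kettlebell Circuit ends (back-to-back, no overlap), so nothing later overlaps Kettlebell Circuit either.
Dance 30 starts after Rowing Flow ends, so nothing later overlaps Rowing Flow either.
Pilates Flow starts after Dance 30 ends, so nothing later overlaps Dance 30 either.
Dance 45 starts before Pilates Flow ends → Pilates Flow and Dance 45 overlap.
Kettlebell Power starts exactly when Pilates Flow ends (back-to-back, no overlap), so nothing later overlaps Pilates Flow either.
Kettlebell Power starts before Dance 45 ends → Dance 45 and Kettlebell Power overlap.
Pilates Basics starts after Dance 45 ends, so nothing later overlaps Dance 45 either.
Pilates Basics starts before Kettlebell Power ends → Kettlebell Power and Pilates Basics overlap.
Boxing 45 starts after Kettlebell Power ends.
Boxing 45 starts before Pilates Basics ends → Pilates Basics and Boxing 45 overlap.

Boxing 45 & Pilates Basics, Dance 45 & Kettlebell Power, Dance 45 & Pilates Flow, Kettlebell Power & Pilates Basics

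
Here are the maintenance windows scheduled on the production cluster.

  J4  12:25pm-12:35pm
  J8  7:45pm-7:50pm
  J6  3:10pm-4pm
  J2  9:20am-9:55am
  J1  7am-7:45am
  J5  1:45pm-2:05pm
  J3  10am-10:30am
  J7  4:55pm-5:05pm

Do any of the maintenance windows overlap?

Sorted by start: J1, J2, J3, J4, J5, J6, J7, J8.
J2 starts after J1 ends, so nothing later overlaps J1 either.
J3 starts after J2 ends, so nothing later overlaps J2 either.
J4 starts after J3 ends, so nothing later overlaps J3 either.
J5 starts after J4 ends, so nothing later overlaps J4 either.
J6 starts after J5 ends, so nothing later overlaps J5 either.
J7 starts after J6 ends, so nothing later overlaps J6 either.
J8 starts after J7 ends.
Every pair is clear; the schedule has no overlaps.

No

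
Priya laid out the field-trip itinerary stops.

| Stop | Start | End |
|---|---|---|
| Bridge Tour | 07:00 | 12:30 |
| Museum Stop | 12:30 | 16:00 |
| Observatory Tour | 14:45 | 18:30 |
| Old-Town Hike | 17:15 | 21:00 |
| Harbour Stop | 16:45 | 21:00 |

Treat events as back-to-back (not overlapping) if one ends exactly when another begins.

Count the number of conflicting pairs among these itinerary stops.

4

Sorted by start: Bridge Tour, Museum Stop, Observatory Tour, Harbour Stop, Old-Town Hike.
Museum Stop starts exactly when Bridge Tour ends (back-to-back, no overlap), so Bridge Tour has no further overlaps.
Observatory Tour starts before Museum Stop ends → Museum Stop and Observatory Tour overlap.
Harbour Stop starts after Museum Stop ends, so Museum Stop has no further overlaps.
Harbour Stop starts before Observatory Tour ends → Observatory Tour and Harbour Stop overlap.
Old-Town Hike starts before Observatory Tour ends → Observatory Tour and Old-Town Hike overlap.
Old-Town Hike starts before Harbour Stop ends → Harbour Stop and Old-Town Hike overlap.
Overlapping pairs: Harbour Stop & Observatory Tour, Harbour Stop & Old-Town Hike, Museum Stop & Observatory Tour, Observatory Tour & Old-Town Hike — 4 in total.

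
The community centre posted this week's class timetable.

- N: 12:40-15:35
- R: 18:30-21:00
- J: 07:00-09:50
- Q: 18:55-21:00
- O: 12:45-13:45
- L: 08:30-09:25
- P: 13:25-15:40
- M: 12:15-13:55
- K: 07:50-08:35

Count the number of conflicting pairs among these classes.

10

Check each pair: they overlap iff neither finishes before the other starts.
Sorted by start: J, K, L, M, N, O, P, R, Q.
K starts before J ends → J and K overlap.
L starts before J ends → J and L overlap.
M starts after J ends; J is clear from here.
L starts before K ends → K and L overlap.
M starts after K ends; K is clear from here.
M starts after L ends; L is clear from here.
N starts before M ends → M and N overlap.
O starts before M ends → M and O overlap.
P starts before M ends → M and P overlap.
R starts after M ends; M is clear from here.
O starts before N ends → N and O overlap.
P starts before N ends → N and P overlap.
R starts after N ends; N is clear from here.
P starts before O ends → O and P overlap.
R starts after O ends; O is clear from here.
R starts after P ends; P is clear from here.
Q starts before R ends → R and Q overlap.
Overlapping pairs: J & K, J & L, K & L, M & N, M & O, M & P, N & O, N & P, O & P, Q & R — 10 in total.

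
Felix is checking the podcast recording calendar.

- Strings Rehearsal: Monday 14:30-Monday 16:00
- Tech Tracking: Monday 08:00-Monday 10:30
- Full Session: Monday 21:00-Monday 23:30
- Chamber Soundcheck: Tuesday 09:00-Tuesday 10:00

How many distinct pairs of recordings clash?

Sorted by start: Tech Tracking, Strings Rehearsal, Full Session, Chamber Soundcheck.
Strings Rehearsal starts after Tech Tracking ends — done with Tech Tracking.
Full Session starts after Strings Rehearsal ends — done with Strings Rehearsal.
Chamber Soundcheck starts after Full Session ends.
No pair overlaps.

0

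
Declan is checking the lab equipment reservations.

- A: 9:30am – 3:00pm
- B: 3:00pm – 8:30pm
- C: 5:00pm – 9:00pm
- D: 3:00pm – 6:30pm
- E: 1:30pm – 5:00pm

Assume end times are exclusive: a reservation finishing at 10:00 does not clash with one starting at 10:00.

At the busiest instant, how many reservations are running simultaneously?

3

Sweep the timeline, counting +1 at each start and −1 at each end (ends before starts at a tie):
9:30am start A → 1
1:30pm start E → 2
3:00pm end A → 1
3:00pm start B → 2
3:00pm start D → 3
5:00pm end E → 2
5:00pm start C → 3
6:30pm end D → 2
8:30pm end B → 1
9:00pm end C → 0
Peak is 3, at 3:00pm (B, D, E).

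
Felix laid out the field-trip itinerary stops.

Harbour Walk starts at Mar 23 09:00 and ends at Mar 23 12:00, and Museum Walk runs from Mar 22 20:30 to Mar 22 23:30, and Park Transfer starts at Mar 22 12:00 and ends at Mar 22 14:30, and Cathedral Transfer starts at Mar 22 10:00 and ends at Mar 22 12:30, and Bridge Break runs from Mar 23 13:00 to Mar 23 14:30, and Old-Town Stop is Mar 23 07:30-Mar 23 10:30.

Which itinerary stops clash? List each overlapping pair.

Cathedral Transfer & Park Transfer, Harbour Walk & Old-Town Stop

Sorted by start: Cathedral Transfer, Park Transfer, Museum Walk, Old-Town Stop, Harbour Walk, Bridge Break.
Park Transfer starts before Cathedral Transfer ends → Cathedral Transfer and Park Transfer overlap.
Museum Walk starts after Cathedral Transfer ends; Cathedral Transfer is clear from here.
Museum Walk starts after Park Transfer ends; Park Transfer is clear from here.
Old-Town Stop starts after Museum Walk ends; Museum Walk is clear from here.
Harbour Walk starts before Old-Town Stop ends → Old-Town Stop and Harbour Walk overlap.
Bridge Break starts after Old-Town Stop ends.
Bridge Break starts after Harbour Walk ends.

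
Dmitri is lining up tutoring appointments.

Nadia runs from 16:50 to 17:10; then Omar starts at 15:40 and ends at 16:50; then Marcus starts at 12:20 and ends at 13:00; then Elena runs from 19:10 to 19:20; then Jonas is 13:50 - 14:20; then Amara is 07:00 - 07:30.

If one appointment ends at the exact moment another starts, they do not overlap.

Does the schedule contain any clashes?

Sorted by start: Amara, Marcus, Jonas, Omar, Nadia, Elena.
Marcus starts after Amara ends; Amara is clear from here.
Jonas starts after Marcus ends; Marcus is clear from here.
Omar starts after Jonas ends; Jonas is clear from here.
Nadia starts exactly when Omar ends (back-to-back, no overlap); Omar is clear from here.
Elena starts after Nadia ends.
Every pair is clear; the schedule has no overlaps.

No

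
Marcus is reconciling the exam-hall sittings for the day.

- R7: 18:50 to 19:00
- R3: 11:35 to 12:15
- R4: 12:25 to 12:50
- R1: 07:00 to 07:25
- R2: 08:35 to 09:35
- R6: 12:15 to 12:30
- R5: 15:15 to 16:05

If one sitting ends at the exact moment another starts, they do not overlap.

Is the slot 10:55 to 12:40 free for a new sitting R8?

R1: ends 07:25 at or before R8 starts 10:55 → clear.
R2: ends 09:35 at or before R8 starts 10:55 → clear.
R3: starts 11:35 before R8 ends 12:40, and ends 12:15 after R8 starts 10:55 → overlap.
R6: starts 12:15 before R8 ends 12:40, and ends 12:30 after R8 starts 10:55 → overlap.
R4: starts 12:25 before R8 ends 12:40, and ends 12:50 after R8 starts 10:55 → overlap.
R5: starts 15:15 at or after R8 ends 12:40 → clear.
R7: starts 18:50 at or after R8 ends 12:40 → clear.
R8 overlaps R3, R4, R6.

No — it overlaps R3, R4, R6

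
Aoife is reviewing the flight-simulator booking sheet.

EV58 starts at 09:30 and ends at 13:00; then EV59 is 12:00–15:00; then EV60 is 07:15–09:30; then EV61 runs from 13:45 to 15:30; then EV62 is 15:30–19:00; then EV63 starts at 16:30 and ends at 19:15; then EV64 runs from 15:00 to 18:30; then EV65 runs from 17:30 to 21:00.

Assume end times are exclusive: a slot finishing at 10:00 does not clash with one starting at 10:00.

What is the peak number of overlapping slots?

4

Sweep the timeline, counting +1 at each start and −1 at each end (ends before starts at a tie):
07:15 start EV60 → 1
09:30 end EV60 → 0
09:30 start EV58 → 1
12:00 start EV59 → 2
13:00 end EV58 → 1
13:45 start EV61 → 2
15:00 end EV59 → 1
15:00 start EV64 → 2
15:30 end EV61 → 1
15:30 start EV62 → 2
16:30 start EV63 → 3
17:30 start EV65 → 4
18:30 end EV64 → 3
19:00 end EV62 → 2
19:15 end EV63 → 1
21:00 end EV65 → 0
Peak is 4, at 17:30 (EV62, EV63, EV64, EV65).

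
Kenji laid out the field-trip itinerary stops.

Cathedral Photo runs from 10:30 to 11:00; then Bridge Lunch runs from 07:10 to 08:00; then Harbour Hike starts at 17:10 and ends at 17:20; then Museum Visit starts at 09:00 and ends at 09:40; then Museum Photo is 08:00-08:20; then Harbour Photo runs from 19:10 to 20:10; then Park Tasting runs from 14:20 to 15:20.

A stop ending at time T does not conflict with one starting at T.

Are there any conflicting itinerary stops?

No

Sorted by start: Bridge Lunch, Museum Photo, Museum Visit, Cathedral Photo, Park Tasting, Harbour Hike, Harbour Photo.
Museum Photo starts exactly when Bridge Lunch ends (back-to-back, no overlap) — done with Bridge Lunch.
Museum Visit starts after Museum Photo ends — done with Museum Photo.
Cathedral Photo starts after Museum Visit ends — done with Museum Visit.
Park Tasting starts after Cathedral Photo ends — done with Cathedral Photo.
Harbour Hike starts after Park Tasting ends — done with Park Tasting.
Harbour Photo starts after Harbour Hike ends.
Every pair is clear; the schedule has no overlaps.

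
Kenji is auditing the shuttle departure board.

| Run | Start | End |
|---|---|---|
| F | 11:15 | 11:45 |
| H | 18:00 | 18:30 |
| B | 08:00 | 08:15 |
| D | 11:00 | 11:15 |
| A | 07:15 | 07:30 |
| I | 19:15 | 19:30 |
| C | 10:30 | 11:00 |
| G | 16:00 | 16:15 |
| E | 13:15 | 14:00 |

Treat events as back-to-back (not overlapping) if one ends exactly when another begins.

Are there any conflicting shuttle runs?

Sorted by start: A, B, C, D, F, E, G, H, I.
B starts after A ends, so A has no further overlaps.
C starts after B ends, so B has no further overlaps.
D starts exactly when C ends (back-to-back, no overlap), so C has no further overlaps.
F starts exactly when D ends (back-to-back, no overlap), so D has no further overlaps.
E starts after F ends, so F has no further overlaps.
G starts after E ends, so E has no further overlaps.
H starts after G ends, so G has no further overlaps.
I starts after H ends.
Every pair is clear; the schedule has no overlaps.

No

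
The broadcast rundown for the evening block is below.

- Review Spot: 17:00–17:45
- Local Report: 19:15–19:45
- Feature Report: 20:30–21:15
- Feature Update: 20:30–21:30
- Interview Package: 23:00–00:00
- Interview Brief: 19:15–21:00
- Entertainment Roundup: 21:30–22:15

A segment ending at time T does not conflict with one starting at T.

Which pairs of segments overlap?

Feature Report & Feature Update, Feature Report & Interview Brief, Feature Update & Interview Brief, Interview Brief & Local Report

Sorted by start: Review Spot, Local Report, Interview Brief, Feature Update, Feature Report, Entertainment Roundup, Interview Package.
Local Report starts after Review Spot ends, so nothing later overlaps Review Spot either.
Interview Brief starts before Local Report ends → Local Report and Interview Brief overlap.
Feature Update starts after Local Report ends, so nothing later overlaps Local Report either.
Feature Update starts before Interview Brief ends → Interview Brief and Feature Update overlap.
Feature Report starts before Interview Brief ends → Interview Brief and Feature Report overlap.
Entertainment Roundup starts after Interview Brief ends, so nothing later overlaps Interview Brief either.
Feature Report starts before Feature Update ends → Feature Update and Feature Report overlap.
Entertainment Roundup starts exactly when Feature Update ends (back-to-back, no overlap), so nothing later overlaps Feature Update either.
Entertainment Roundup starts after Feature Report ends, so nothing later overlaps Feature Report either.
Interview Package starts after Entertainment Roundup ends.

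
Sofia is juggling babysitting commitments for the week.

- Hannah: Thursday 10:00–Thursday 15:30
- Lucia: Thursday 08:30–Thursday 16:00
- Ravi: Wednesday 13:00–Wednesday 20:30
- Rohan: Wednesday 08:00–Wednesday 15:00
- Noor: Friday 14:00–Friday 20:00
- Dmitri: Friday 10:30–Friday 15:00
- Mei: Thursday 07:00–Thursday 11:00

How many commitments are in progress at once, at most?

3

Sort all start/end points and keep a running count:
Wednesday 08:00 start Rohan → 1
Wednesday 13:00 start Ravi → 2
Wednesday 15:00 end Rohan → 1
Wednesday 20:30 end Ravi → 0
Thursday 07:00 start Mei → 1
Thursday 08:30 start Lucia → 2
Thursday 10:00 start Hannah → 3
Thursday 11:00 end Mei → 2
Thursday 15:30 end Hannah → 1
Thursday 16:00 end Lucia → 0
Friday 10:30 start Dmitri → 1
Friday 14:00 start Noor → 2
Friday 15:00 end Dmitri → 1
Friday 20:00 end Noor → 0
Peak is 3, at Thursday 10:00 (Hannah, Lucia, Mei).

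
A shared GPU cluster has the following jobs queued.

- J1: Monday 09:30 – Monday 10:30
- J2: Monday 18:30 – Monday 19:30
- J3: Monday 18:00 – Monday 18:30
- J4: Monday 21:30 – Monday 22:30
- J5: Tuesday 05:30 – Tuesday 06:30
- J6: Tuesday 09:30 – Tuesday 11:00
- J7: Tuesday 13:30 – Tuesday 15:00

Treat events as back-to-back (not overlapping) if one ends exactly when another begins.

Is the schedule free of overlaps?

Yes

Sorted by start: J1, J3, J2, J4, J5, J6, J7.
J3 starts after J1 ends; J1 is clear from here.
J2 starts exactly when J3 ends (back-to-back, no overlap); J3 is clear from here.
J4 starts after J2 ends; J2 is clear from here.
J5 starts after J4 ends; J4 is clear from here.
J6 starts after J5 ends; J5 is clear from here.
J7 starts after J6 ends.
Every pair is clear; the schedule has no overlaps.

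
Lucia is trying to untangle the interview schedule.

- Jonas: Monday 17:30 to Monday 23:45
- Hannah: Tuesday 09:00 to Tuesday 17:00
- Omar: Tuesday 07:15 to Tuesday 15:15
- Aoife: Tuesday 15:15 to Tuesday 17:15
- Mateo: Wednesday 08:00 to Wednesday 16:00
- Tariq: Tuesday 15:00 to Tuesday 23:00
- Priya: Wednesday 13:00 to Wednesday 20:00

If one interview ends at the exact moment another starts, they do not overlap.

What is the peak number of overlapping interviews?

Sort all start/end points and keep a running count:
Monday 17:30 start Jonas → 1
Monday 23:45 end Jonas → 0
Tuesday 07:15 start Omar → 1
Tuesday 09:00 start Hannah → 2
Tuesday 15:00 start Tariq → 3
Tuesday 15:15 end Omar → 2
Tuesday 15:15 start Aoife → 3
Tuesday 17:00 end Hannah → 2
Tuesday 17:15 end Aoife → 1
Tuesday 23:00 end Tariq → 0
Wednesday 08:00 start Mateo → 1
Wednesday 13:00 start Priya → 2
Wednesday 16:00 end Mateo → 1
Wednesday 20:00 end Priya → 0
Peak is 3, at Tuesday 15:00 (Hannah, Omar, Tariq).

3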